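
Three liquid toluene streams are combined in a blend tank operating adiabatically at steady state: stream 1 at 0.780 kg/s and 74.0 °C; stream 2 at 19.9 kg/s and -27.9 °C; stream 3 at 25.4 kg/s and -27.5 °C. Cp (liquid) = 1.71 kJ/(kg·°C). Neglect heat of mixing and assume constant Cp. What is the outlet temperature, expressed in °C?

T_out = -26.0 °C

No heat crosses the boundary, so H_out = H_in.
T_out = Σ ṁᵢCp,ᵢTᵢ / Σ ṁᵢCp,ᵢ
      = -2045.1 / 78.797 = -25.955 °C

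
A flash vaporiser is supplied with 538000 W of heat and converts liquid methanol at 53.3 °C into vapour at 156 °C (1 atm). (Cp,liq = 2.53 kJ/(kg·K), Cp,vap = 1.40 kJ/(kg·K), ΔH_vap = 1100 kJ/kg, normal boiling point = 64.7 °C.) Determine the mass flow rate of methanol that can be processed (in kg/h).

Δh = 2.53×(64.7−53.3) + 1100 + 1.40×(156−64.7) = 1256.7 kJ/kg
Q = 538000 W = 538 kJ/s = 1.9368e+06 kJ/h
ṁ = Q/Δh = 1.9368e+06 / 1256.7 = 1541.2 kg/h

ṁ = 1540 kg/h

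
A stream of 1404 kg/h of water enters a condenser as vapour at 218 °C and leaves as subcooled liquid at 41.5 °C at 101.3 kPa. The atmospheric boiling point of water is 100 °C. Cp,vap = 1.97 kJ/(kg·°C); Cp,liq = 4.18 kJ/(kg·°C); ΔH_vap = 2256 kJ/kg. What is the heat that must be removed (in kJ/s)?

vapour 218→100 °C: -232.46 kJ/kg
condensation at 100 °C: -2256 kJ/kg
liquid 100→41.5 °C: -244.53 kJ/kg
Δh = -232.46 + -2256 + -244.53 = -2733 kJ/kg
Q = ṁ·Δh = 1404 kg/h × -2733 kJ/kg = -3.8371e+06 kJ/h
|Q| = 1065.9 kW

Q_c = 1070 kJ/s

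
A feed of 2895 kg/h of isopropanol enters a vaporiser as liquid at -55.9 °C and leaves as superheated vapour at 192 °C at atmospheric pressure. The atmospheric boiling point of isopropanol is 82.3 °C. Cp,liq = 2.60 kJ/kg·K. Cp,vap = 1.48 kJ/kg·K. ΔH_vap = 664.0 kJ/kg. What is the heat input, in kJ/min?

liquid -55.9→82.3 °C: 359.32 kJ/kg
vaporisation at 82.3 °C: 664 kJ/kg
vapour 82.3→192 °C: 162.36 kJ/kg
Δh = 359.32 + 664 + 162.36 = 1185.7 kJ/kg
Q = ṁ·Δh = 2895 kg/h × 1185.7 kJ/kg = 3.4325e+06 kJ/h
|Q| = 953.48 kW = 57209 kJ/min

Q = 57200 kJ/min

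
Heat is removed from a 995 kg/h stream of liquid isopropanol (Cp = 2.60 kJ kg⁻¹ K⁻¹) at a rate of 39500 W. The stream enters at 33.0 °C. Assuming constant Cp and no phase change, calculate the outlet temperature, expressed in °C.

Q = 39500 W = 142200 kJ/h
ΔT = Q/(ṁ·Cp) = 142200/(995×2.60) = 54.967 K
T_out = 33.0 − 54.967 = -21.967 °C

T_out = -22.0 °C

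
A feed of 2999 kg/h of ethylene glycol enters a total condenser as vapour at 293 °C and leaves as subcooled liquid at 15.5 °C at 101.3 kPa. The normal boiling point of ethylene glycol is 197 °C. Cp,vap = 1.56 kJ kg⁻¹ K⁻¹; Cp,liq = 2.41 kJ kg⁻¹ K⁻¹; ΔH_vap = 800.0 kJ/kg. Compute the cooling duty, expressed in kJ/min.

Q_c = 69300 kJ/min

vapour 293→197 °C: -149.76 kJ/kg
condensation at 197 °C: -800 kJ/kg
liquid 197→15.5 °C: -437.42 kJ/kg
Δh = -149.76 + -800 + -437.42 = -1387.2 kJ/kg
Q = ṁ·Δh = 2999 kg/h × -1387.2 kJ/kg = -4.1601e+06 kJ/h
|Q| = 1155.6 kW = 69336 kJ/min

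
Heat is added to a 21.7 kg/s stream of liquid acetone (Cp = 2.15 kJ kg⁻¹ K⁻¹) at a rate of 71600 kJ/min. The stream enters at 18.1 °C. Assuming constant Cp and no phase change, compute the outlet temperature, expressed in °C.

T_out = 43.7 °C

Q = 71600 kJ/min = 1193.3 kJ/s
ΔT = Q/(ṁ·Cp) = 1193.3/(21.7×2.15) = 25.578 K
T_out = 18.1 + 25.578 = 43.678 °C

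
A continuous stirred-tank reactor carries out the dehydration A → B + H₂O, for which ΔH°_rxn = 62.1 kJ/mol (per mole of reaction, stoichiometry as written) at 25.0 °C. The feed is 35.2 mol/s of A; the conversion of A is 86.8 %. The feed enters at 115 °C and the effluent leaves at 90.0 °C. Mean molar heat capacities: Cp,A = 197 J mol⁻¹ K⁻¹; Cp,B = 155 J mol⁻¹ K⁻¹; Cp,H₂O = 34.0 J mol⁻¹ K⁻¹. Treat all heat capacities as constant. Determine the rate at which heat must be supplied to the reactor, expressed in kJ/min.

Q_in = 102000 kJ/min

Extent of reaction ξ = 0.868 × 35.2 = 30.554 mol/s
Reaction term: ξ·ΔH°_rxn = 30.554 × 62.1 = 1897.4 kJ/s
Sensible, feed 115→25 °C: -624.1 kJ/s
Outlet flows (mol/s): A 4.6464, B 30.554, H₂O 30.554
Sensible, products 25→90.0 °C: 434.85 kJ/s
Q = ΔH = 1708.1 kJ/s = 1708.1 kW
Heat supplied = 102490 kJ/min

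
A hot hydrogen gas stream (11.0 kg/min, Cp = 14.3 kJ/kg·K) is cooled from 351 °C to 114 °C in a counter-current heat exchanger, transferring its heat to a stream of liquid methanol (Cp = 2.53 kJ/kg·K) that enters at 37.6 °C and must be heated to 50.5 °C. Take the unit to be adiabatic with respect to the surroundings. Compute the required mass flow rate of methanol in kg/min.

ṁ_c = 1140 kg/min

Heat released by hot stream: Q = 11.0 × 14.3 × (351 − 114) = 37280 kJ/min
Energy balance on cold side (adiabatic exchanger): Q = ṁ_c·Cp_c·(T_c,out − T_c,in)
ṁ_c = 37280 / [2.53 × (50.5 − 37.6)] = 1142.3 kg/min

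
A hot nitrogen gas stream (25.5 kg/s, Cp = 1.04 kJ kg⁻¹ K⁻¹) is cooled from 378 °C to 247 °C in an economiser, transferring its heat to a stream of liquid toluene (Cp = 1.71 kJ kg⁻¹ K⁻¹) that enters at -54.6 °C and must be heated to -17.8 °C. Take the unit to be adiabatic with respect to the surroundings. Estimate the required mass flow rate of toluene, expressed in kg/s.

Heat released by hot stream: Q = 25.5 × 1.04 × (378 − 247) = 3474.1 kJ/s
Energy balance on cold side (adiabatic exchanger): Q = ṁ_c·Cp_c·(T_c,out − T_c,in)
ṁ_c = 3474.1 / [1.71 × (-17.8 − -54.6)] = 55.208 kg/s

ṁ_c = 55.2 kg/s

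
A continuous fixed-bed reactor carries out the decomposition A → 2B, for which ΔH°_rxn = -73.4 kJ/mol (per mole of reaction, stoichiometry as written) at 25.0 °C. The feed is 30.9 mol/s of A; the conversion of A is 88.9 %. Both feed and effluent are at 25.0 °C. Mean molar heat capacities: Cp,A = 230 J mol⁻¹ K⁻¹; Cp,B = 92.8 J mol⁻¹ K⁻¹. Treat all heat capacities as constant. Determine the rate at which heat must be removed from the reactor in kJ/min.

Q_out = 121000 kJ/min

Extent of reaction ξ = 0.889 × 30.9 = 27.47 mol/s
Reaction term: ξ·ΔH°_rxn = 27.47 × -73.4 = -2016.3 kJ/s
Q = ΔH = -2016.3 kJ/s = -2016.3 kW
Heat removed = 120980 kJ/min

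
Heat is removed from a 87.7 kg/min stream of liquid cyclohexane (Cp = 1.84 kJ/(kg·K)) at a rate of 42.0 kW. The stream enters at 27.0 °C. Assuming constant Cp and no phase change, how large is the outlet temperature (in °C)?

T_out = 11.4 °C

Q = 42.0 kW = 2520 kJ/min
ΔT = Q/(ṁ·Cp) = 2520/(87.7×1.84) = 15.616 K
T_out = 27.0 − 15.616 = 11.384 °C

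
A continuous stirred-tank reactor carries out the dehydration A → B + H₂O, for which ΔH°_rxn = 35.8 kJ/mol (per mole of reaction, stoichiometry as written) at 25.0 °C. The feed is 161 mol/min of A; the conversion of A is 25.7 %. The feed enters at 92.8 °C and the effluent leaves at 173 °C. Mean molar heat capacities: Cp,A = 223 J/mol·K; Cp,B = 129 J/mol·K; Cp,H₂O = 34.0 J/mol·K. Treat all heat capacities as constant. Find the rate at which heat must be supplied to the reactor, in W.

Extent of reaction ξ = 0.257 × 161 = 41.377 mol/min
Reaction term: ξ·ΔH°_rxn = 41.377 × 35.8 = 1481.3 kJ/min
Sensible, feed 92.8→25 °C: -2434.2 kJ/min
Outlet flows (mol/min): A 119.62, B 41.377, H₂O 41.377
Sensible, products 25→173 °C: 4946.2 kJ/min
Q = ΔH = 3993.3 kJ/min = 66.555 kW
Heat supplied = 66555 W

Q_in = 66600 W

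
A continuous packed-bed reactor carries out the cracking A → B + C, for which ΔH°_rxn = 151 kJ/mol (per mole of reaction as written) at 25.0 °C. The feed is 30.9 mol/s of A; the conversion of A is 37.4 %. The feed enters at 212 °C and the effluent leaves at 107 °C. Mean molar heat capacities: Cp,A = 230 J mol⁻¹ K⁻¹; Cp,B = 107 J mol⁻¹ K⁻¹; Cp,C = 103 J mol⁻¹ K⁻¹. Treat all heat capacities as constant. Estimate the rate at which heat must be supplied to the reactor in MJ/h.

Q_in = 3530 MJ/h

Extent of reaction ξ = 0.374 × 30.9 = 11.557 mol/s
Reaction term: ξ·ΔH°_rxn = 11.557 × 151 = 1745 kJ/s
Sensible, feed 212→25 °C: -1329 kJ/s
Outlet flows (mol/s): A 19.343, B 11.557, C 11.557
Sensible, products 25→107 °C: 563.82 kJ/s
Q = ΔH = 979.86 kJ/s = 979.86 kW
Heat supplied = 3527.5 MJ/h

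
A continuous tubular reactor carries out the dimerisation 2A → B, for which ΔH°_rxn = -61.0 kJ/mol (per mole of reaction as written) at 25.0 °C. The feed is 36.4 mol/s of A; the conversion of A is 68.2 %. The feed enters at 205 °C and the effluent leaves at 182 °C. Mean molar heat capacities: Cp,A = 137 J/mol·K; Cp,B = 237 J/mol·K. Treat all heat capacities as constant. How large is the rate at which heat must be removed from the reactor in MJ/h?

Extent of reaction ξ = 0.682 × 36.4 / 2 = 12.412 mol/s
Reaction term: ξ·ΔH°_rxn = 12.412 × -61.0 = -757.16 kJ/s
Sensible, feed 205→25 °C: -897.62 kJ/s
Outlet flows (mol/s): A 11.575, B 12.412
Sensible, products 25→182 °C: 710.82 kJ/s
Q = ΔH = -943.96 kJ/s = -943.96 kW
Heat removed = 3398.2 MJ/h

Q_out = 3400 MJ/h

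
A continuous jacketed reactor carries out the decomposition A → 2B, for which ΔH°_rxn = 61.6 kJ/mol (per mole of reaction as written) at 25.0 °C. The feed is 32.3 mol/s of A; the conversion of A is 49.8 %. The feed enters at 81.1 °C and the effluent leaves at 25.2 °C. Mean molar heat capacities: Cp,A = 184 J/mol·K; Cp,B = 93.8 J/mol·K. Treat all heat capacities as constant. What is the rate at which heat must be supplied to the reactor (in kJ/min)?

Q_in = 39500 kJ/min

Extent of reaction ξ = 0.498 × 32.3 = 16.085 mol/s
Reaction term: ξ·ΔH°_rxn = 16.085 × 61.6 = 990.86 kJ/s
Sensible, feed 81.1→25 °C: -333.41 kJ/s
Outlet flows (mol/s): A 16.215, B 32.171
Sensible, products 25→25.2 °C: 1.2002 kJ/s
Q = ΔH = 658.65 kJ/s = 658.65 kW
Heat supplied = 39519 kJ/min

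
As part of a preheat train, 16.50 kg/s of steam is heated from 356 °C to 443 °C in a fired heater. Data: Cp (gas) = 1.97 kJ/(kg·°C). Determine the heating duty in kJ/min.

Q = ṁ·Cp·ΔT = 16.50 × 1.97 × (443 − 356) = 2827.9 kJ/s
Heating duty = 169680 kJ/min

Q = 170000 kJ/min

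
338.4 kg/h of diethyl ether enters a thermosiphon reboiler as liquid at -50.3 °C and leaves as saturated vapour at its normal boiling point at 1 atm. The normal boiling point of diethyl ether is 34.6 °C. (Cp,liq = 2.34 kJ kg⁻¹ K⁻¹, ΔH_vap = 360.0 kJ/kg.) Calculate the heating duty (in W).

Q = 52500 W

liquid -50.3→34.6 °C: 198.67 kJ/kg
vaporisation at 34.6 °C: 360 kJ/kg
Δh = 198.67 + 360 = 558.67 kJ/kg
Q = ṁ·Δh = 338.4 kg/h × 558.67 kJ/kg = 189050 kJ/h
|Q| = 52.515 kW = 52515 W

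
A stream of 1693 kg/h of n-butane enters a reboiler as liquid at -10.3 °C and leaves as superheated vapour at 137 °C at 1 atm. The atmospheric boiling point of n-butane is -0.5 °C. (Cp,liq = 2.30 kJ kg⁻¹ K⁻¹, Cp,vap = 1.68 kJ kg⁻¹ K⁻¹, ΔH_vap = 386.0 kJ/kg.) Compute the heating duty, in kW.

Q = 301 kW

liquid -10.3→-0.5 °C: 22.54 kJ/kg
vaporisation at -0.5 °C: 386 kJ/kg
vapour -0.5→137 °C: 231 kJ/kg
Δh = 22.54 + 386 + 231 = 639.54 kJ/kg
Q = ṁ·Δh = 1693 kg/h × 639.54 kJ/kg = 1.0827e+06 kJ/h
|Q| = 300.76 kW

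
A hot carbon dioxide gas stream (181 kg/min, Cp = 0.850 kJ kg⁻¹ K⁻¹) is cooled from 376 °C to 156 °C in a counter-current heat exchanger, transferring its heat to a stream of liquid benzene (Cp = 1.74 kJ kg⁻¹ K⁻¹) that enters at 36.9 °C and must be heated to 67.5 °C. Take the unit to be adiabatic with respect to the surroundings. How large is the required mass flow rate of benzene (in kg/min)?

Heat released by hot stream: Q = 181 × 0.850 × (376 − 156) = 33847 kJ/min
Energy balance on cold side (adiabatic exchanger): Q = ṁ_c·Cp_c·(T_c,out − T_c,in)
ṁ_c = 33847 / [1.74 × (67.5 − 36.9)] = 635.7 kg/min

ṁ_c = 636 kg/min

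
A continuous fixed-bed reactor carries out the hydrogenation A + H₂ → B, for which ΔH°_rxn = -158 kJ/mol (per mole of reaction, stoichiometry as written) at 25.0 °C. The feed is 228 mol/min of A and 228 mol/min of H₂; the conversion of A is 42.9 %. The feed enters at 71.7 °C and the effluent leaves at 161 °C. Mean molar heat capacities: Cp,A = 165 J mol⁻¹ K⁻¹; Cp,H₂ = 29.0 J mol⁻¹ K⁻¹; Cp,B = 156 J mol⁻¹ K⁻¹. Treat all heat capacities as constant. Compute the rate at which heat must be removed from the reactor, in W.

Q_out = 200000 W

Extent of reaction ξ = 0.429 × 228 = 97.812 mol/min
Reaction term: ξ·ΔH°_rxn = 97.812 × -158 = -15454 kJ/min
Sensible, feed 71.7→25 °C: -2065.6 kJ/min
Outlet flows (mol/min): A 130.19, H₂ 130.19, B 97.812
Sensible, products 25→161 °C: 5510.1 kJ/min
Q = ΔH = -12010 kJ/min = -200.16 kW
Heat removed = 200160 W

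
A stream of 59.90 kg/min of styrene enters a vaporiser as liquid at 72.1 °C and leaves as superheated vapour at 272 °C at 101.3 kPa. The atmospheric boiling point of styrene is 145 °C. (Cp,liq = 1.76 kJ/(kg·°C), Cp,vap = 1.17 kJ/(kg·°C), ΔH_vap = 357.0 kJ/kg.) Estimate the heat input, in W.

liquid 72.1→145 °C: 128.3 kJ/kg
vaporisation at 145 °C: 357 kJ/kg
vapour 145→272 °C: 148.59 kJ/kg
Δh = 128.3 + 357 + 148.59 = 633.89 kJ/kg
Q = ṁ·Δh = 59.90 kg/min × 633.89 kJ/kg = 37970 kJ/min
|Q| = 632.84 kW = 632840 W

Q = 633000 W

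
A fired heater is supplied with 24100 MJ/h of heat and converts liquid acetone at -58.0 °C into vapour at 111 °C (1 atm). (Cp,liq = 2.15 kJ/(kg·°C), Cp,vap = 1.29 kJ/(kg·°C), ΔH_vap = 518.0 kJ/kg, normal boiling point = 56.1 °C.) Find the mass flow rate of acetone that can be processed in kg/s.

Δh = 2.15×(56.1−-58.0) + 518.0 + 1.29×(111−56.1) = 834.14 kJ/kg
Q = 24100 MJ/h = 6694.4 kJ/s = 6694.4 kJ/s
ṁ = Q/Δh = 6694.4 / 834.14 = 8.0256 kg/s

ṁ = 8.03 kg/s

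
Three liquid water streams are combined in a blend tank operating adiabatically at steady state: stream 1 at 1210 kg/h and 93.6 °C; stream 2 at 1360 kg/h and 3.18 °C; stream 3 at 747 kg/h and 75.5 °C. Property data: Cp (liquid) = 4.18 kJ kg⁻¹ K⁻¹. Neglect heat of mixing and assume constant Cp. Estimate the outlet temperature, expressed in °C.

T_out = 52.5 °C

Energy balance with Q = 0: Σ ṁᵢCp,ᵢ(T_out − Tᵢ) = 0
T_out = Σ ṁᵢCp,ᵢTᵢ / Σ ṁᵢCp,ᵢ
      = 727230 / 13865 = 52.451 °C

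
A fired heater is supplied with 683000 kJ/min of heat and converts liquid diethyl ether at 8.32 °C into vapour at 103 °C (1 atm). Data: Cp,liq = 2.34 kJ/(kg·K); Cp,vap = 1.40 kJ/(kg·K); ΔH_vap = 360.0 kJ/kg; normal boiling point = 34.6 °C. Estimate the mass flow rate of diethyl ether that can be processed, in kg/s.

ṁ = 22.0 kg/s

Δh = 2.34×(34.6−8.32) + 360.0 + 1.40×(103−34.6) = 517.26 kJ/kg
Q = 683000 kJ/min = 11383 kJ/s = 11383 kJ/s
ṁ = Q/Δh = 11383 / 517.26 = 22.007 kg/s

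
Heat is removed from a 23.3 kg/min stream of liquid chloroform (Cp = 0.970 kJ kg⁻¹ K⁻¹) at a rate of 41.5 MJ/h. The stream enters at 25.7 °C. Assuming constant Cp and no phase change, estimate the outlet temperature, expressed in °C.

T_out = -4.90 °C

Q = 41.5 MJ/h = 691.67 kJ/min
ΔT = Q/(ṁ·Cp) = 691.67/(23.3×0.970) = 30.603 K
T_out = 25.7 − 30.603 = -4.9034 °C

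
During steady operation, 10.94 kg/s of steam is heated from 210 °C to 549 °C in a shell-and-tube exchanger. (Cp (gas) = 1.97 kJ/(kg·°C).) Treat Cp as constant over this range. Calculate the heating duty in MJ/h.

Q = 26300 MJ/h

Q = ṁ·Cp·ΔT = 10.94 × 1.97 × (549 − 210) = 7306.1 kJ/s
Heating duty = 26302 MJ/h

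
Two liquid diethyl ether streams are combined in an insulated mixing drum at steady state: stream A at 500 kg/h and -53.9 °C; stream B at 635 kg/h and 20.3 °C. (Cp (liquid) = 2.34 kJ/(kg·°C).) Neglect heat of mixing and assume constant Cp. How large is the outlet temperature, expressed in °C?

Adiabatic, steady state ⇒ Σ ṁᵢCp,ᵢ(T_out − Tᵢ) = 0
Σ ṁᵢCp,ᵢTᵢ = 500×2.34×-53.9 + 635×2.34×20.3 = -32899
Σ ṁᵢCp,ᵢ = 500×2.34 + 635×2.34 = 2655.9
T_out = -32899 / 2655.9 = -12.387 °C

T_out = -12.4 °C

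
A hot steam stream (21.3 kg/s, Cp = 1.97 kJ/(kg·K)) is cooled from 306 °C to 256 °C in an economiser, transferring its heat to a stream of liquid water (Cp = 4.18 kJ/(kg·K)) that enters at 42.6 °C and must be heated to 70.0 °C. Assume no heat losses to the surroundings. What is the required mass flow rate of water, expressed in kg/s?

ṁ_c = 18.3 kg/s

Heat released by hot stream: Q = 21.3 × 1.97 × (306 − 256) = 2098 kJ/s
Energy balance on cold side (adiabatic exchanger): Q = ṁ_c·Cp_c·(T_c,out − T_c,in)
ṁ_c = 2098 / [4.18 × (70.0 − 42.6)] = 18.318 kg/s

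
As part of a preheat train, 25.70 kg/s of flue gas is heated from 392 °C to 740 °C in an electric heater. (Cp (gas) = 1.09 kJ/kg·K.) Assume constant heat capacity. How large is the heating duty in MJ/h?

Q = 35100 MJ/h

Q = ṁ·Cp·ΔT = 25.70 × 1.09 × (740 − 392) = 9748.5 kJ/s
Heating duty = 35095 MJ/h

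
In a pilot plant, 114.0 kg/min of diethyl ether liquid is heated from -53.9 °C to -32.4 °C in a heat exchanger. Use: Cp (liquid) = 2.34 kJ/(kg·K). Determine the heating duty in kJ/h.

Q = 344000 kJ/h

Q = ṁ·Cp·ΔT = 114.0 × 2.34 × (-32.4 − -53.9) = 5735.3 kJ/min
Converting: 5735.3 / 60 s = 95.589 kW
Heating duty = 344120 kJ/h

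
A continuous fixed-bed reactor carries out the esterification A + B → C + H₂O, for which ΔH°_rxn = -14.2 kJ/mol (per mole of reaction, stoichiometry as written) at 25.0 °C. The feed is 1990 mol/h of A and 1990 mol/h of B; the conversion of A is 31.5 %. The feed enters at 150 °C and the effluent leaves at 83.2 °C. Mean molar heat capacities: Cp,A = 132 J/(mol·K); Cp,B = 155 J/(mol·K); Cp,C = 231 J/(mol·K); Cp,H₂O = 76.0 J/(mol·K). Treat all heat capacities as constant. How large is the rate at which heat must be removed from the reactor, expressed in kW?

Q_out = 12.9 kW

Extent of reaction ξ = 0.315 × 1990 = 626.85 mol/h
Reaction term: ξ·ΔH°_rxn = 626.85 × -14.2 = -8901.3 kJ/h
Sensible, feed 150→25 °C: -71391 kJ/h
Outlet flows (mol/h): A 1363.2, B 1363.2, C 626.85, H₂O 626.85
Sensible, products 25→83.2 °C: 33969 kJ/h
Q = ΔH = -46323 kJ/h = -12.868 kW
Heat removed = 12.868 kW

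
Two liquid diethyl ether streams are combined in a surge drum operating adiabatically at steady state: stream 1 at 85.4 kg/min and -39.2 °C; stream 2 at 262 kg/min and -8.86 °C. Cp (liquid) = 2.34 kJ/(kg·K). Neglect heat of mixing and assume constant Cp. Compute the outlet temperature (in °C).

Energy balance with Q = 0: Σ ṁᵢCp,ᵢ(T_out − Tᵢ) = 0
Σ ṁᵢCp,ᵢTᵢ = 85.4×2.34×-39.2 + 262×2.34×-8.86 = -13265
Σ ṁᵢCp,ᵢ = 85.4×2.34 + 262×2.34 = 812.92
T_out = -13265 / 812.92 = -16.318 °C

T_out = -16.3 °C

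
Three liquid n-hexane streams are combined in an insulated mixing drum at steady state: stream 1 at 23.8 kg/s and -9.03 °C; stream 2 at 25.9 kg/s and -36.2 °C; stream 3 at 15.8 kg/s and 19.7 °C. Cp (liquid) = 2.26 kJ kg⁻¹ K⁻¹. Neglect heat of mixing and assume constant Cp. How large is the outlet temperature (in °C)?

No heat crosses the boundary, so H_out = H_in.
T_out = Σ ṁᵢCp,ᵢTᵢ / Σ ṁᵢCp,ᵢ
      = -1901.2 / 148.03 = -12.843 °C

T_out = -12.8 °C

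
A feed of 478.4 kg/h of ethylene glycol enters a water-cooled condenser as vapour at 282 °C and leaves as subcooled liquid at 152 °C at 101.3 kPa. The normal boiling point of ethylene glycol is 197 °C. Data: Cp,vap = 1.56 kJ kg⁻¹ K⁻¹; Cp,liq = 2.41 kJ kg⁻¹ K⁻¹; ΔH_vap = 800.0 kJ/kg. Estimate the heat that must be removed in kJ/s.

Q_c = 138 kJ/s

vapour 282→197 °C: -132.6 kJ/kg
condensation at 197 °C: -800 kJ/kg
liquid 197→152 °C: -108.45 kJ/kg
Δh = -132.6 + -800 + -108.45 = -1041 kJ/kg
Q = ṁ·Δh = 478.4 kg/h × -1041 kJ/kg = -498040 kJ/h
|Q| = 138.34 kW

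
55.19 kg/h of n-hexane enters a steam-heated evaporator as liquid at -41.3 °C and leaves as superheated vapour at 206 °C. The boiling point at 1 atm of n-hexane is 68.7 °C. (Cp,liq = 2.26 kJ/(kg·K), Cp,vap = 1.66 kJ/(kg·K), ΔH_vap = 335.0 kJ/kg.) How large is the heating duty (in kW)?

Q = 12.4 kW

liquid -41.3→68.7 °C: 248.6 kJ/kg
vaporisation at 68.7 °C: 335 kJ/kg
vapour 68.7→206 °C: 227.92 kJ/kg
Δh = 248.6 + 335 + 227.92 = 811.52 kJ/kg
Q = ṁ·Δh = 55.19 kg/h × 811.52 kJ/kg = 44788 kJ/h
|Q| = 12.441 kW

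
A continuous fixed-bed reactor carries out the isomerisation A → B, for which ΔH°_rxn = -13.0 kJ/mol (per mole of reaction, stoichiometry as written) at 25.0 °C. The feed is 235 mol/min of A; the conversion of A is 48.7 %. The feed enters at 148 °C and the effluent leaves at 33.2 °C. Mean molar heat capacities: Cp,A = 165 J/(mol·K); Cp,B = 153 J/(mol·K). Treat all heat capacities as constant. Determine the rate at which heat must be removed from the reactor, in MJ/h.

Q_out = 357 MJ/h

Extent of reaction ξ = 0.487 × 235 = 114.44 mol/min
Reaction term: ξ·ΔH°_rxn = 114.44 × -13.0 = -1487.8 kJ/min
Sensible, feed 148→25 °C: -4769.3 kJ/min
Outlet flows (mol/min): A 120.56, B 114.44
Sensible, products 25→33.2 °C: 306.69 kJ/min
Q = ΔH = -5950.4 kJ/min = -99.174 kW
Heat removed = 357.02 MJ/h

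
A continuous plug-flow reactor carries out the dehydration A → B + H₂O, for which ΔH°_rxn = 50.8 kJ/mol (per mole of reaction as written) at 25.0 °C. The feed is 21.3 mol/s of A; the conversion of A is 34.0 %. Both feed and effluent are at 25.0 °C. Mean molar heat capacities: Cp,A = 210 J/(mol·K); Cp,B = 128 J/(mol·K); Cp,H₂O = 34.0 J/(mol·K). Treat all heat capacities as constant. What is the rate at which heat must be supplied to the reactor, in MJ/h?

Extent of reaction ξ = 0.340 × 21.3 = 7.242 mol/s
Reaction term: ξ·ΔH°_rxn = 7.242 × 50.8 = 367.89 kJ/s
Q = ΔH = 367.89 kJ/s = 367.89 kW
Heat supplied = 1324.4 MJ/h

Q_in = 1320 MJ/h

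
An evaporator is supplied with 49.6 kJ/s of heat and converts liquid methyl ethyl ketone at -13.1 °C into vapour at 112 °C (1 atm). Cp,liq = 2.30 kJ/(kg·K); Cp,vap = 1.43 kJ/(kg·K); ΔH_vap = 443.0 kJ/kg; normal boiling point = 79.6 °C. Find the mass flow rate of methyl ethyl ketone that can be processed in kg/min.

Δh = 2.30×(79.6−-13.1) + 443.0 + 1.43×(112−79.6) = 702.54 kJ/kg
Q = 49.6 kJ/s = 49.6 kJ/s = 2976 kJ/min
ṁ = Q/Δh = 2976 / 702.54 = 4.236 kg/min

ṁ = 4.24 kg/min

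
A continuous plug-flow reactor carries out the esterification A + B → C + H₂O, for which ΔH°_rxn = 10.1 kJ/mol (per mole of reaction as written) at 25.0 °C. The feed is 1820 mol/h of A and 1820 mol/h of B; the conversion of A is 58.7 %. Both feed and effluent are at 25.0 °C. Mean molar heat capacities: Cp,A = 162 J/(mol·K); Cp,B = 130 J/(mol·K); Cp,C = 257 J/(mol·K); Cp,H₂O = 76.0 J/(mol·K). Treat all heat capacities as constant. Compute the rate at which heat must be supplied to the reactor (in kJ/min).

Q_in = 180 kJ/min

Extent of reaction ξ = 0.587 × 1820 = 1068.3 mol/h
Reaction term: ξ·ΔH°_rxn = 1068.3 × 10.1 = 10790 kJ/h
Q = ΔH = 10790 kJ/h = 2.9973 kW
Heat supplied = 179.84 kJ/min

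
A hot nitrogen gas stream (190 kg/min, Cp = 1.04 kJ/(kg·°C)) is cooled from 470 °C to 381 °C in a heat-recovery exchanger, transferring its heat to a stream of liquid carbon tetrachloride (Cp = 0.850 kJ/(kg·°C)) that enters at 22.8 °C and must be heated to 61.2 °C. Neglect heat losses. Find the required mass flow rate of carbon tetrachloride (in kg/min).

Heat released by hot stream: Q = 190 × 1.04 × (470 − 381) = 17586 kJ/min
Energy balance on cold side (adiabatic exchanger): Q = ṁ_c·Cp_c·(T_c,out − T_c,in)
ṁ_c = 17586 / [0.850 × (61.2 − 22.8)] = 538.8 kg/min

ṁ_c = 539 kg/min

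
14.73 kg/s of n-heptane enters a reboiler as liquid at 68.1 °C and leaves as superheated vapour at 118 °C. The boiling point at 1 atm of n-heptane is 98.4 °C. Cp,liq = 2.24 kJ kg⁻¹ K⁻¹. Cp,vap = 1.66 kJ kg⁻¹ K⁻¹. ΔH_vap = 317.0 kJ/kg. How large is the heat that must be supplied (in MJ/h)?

liquid 68.1→98.4 °C: 67.872 kJ/kg
vaporisation at 98.4 °C: 317 kJ/kg
vapour 98.4→118 °C: 32.536 kJ/kg
Δh = 67.872 + 317 + 32.536 = 417.41 kJ/kg
Q = ṁ·Δh = 14.73 kg/s × 417.41 kJ/kg = 6148.4 kJ/s
|Q| = 6148.4 kW = 22134 MJ/h

Q = 22100 MJ/h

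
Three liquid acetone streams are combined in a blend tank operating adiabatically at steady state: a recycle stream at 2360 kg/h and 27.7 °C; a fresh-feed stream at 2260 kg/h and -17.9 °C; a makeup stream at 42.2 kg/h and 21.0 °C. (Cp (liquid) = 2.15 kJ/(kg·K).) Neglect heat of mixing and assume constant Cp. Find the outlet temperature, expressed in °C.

T_out = 5.53 °C

No heat crosses the boundary, so H_out = H_in.
Σ ṁᵢCp,ᵢTᵢ = 2360×2.15×27.7 + 2260×2.15×-17.9 + 42.2×2.15×21.0 = 55479
Σ ṁᵢCp,ᵢ = 2360×2.15 + 2260×2.15 + 42.2×2.15 = 10024
T_out = 55479 / 10024 = 5.5348 °C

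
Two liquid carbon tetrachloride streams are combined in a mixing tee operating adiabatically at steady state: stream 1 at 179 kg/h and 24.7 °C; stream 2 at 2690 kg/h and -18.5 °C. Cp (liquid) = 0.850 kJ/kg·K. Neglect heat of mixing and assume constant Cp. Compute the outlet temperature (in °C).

No heat crosses the boundary, so H_out = H_in.
T_out = Σ ṁᵢCp,ᵢTᵢ / Σ ṁᵢCp,ᵢ
      = -38542 / 2438.7 = -15.805 °C

T_out = -15.8 °C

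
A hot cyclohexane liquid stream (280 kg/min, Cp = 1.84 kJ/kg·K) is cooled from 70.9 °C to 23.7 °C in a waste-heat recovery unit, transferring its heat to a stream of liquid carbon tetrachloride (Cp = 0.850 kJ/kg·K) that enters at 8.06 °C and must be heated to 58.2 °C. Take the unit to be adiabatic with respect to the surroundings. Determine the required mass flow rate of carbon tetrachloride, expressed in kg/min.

ṁ_c = 571 kg/min

Heat released by hot stream: Q = 280 × 1.84 × (70.9 − 23.7) = 24317 kJ/min
Energy balance on cold side (adiabatic exchanger): Q = ṁ_c·Cp_c·(T_c,out − T_c,in)
ṁ_c = 24317 / [0.850 × (58.2 − 8.06)] = 570.58 kg/min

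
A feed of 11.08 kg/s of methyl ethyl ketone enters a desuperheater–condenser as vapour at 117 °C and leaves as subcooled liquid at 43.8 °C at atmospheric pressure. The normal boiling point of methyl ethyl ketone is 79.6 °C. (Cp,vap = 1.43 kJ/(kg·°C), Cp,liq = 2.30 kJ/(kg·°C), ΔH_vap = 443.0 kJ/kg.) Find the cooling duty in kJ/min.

Q_c = 385000 kJ/min

vapour 117→79.6 °C: -53.482 kJ/kg
condensation at 79.6 °C: -443 kJ/kg
liquid 79.6→43.8 °C: -82.34 kJ/kg
Δh = -53.482 + -443 + -82.34 = -578.82 kJ/kg
Q = ṁ·Δh = 11.08 kg/s × -578.82 kJ/kg = -6413.3 kJ/s
|Q| = 6413.3 kW = 384800 kJ/min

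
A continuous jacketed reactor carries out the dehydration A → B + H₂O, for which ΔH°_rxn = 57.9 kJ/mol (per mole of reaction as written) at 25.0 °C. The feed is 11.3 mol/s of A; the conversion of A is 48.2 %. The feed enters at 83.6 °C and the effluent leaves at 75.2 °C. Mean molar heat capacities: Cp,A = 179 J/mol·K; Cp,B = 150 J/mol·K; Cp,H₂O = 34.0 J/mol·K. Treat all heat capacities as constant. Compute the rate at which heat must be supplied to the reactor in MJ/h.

Q_in = 1080 MJ/h

Extent of reaction ξ = 0.482 × 11.3 = 5.4466 mol/s
Reaction term: ξ·ΔH°_rxn = 5.4466 × 57.9 = 315.36 kJ/s
Sensible, feed 83.6→25 °C: -118.53 kJ/s
Outlet flows (mol/s): A 5.8534, B 5.4466, H₂O 5.4466
Sensible, products 25→75.2 °C: 102.91 kJ/s
Q = ΔH = 299.73 kJ/s = 299.73 kW
Heat supplied = 1079 MJ/h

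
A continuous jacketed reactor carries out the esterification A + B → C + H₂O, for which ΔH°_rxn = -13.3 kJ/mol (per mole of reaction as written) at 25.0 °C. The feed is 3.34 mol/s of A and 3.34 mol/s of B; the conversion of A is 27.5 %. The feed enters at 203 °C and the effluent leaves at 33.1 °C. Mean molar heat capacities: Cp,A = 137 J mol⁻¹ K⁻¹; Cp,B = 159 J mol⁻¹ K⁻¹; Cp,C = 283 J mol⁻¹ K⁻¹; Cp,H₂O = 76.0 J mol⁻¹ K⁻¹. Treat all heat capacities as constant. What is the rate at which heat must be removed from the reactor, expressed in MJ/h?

Q_out = 647 MJ/h

Extent of reaction ξ = 0.275 × 3.34 = 0.9185 mol/s
Reaction term: ξ·ΔH°_rxn = 0.9185 × -13.3 = -12.216 kJ/s
Sensible, feed 203→25 °C: -175.98 kJ/s
Outlet flows (mol/s): A 2.4215, B 2.4215, C 0.9185, H₂O 0.9185
Sensible, products 25→33.1 °C: 8.4767 kJ/s
Q = ΔH = -179.72 kJ/s = -179.72 kW
Heat removed = 646.98 MJ/h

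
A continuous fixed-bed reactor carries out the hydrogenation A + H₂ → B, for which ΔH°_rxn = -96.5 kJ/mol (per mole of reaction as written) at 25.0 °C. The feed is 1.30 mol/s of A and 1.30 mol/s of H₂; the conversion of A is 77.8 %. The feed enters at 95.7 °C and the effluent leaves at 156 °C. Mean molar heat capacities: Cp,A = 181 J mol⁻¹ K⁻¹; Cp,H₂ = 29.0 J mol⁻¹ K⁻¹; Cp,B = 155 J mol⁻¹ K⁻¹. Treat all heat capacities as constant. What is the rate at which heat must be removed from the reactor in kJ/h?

Extent of reaction ξ = 0.778 × 1.30 = 1.0114 mol/s
Reaction term: ξ·ΔH°_rxn = 1.0114 × -96.5 = -97.6 kJ/s
Sensible, feed 95.7→25 °C: -19.301 kJ/s
Outlet flows (mol/s): A 0.2886, H₂ 0.2886, B 1.0114
Sensible, products 25→156 °C: 28.476 kJ/s
Q = ΔH = -88.425 kJ/s = -88.425 kW
Heat removed = 318330 kJ/h

Q_out = 318000 kJ/h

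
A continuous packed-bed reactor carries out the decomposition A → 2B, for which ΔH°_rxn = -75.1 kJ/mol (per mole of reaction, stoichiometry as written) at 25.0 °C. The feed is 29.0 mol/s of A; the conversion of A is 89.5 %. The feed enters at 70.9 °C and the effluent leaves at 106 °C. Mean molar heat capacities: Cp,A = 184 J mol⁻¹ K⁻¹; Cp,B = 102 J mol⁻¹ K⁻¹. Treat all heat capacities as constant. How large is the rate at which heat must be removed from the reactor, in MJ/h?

Extent of reaction ξ = 0.895 × 29.0 = 25.955 mol/s
Reaction term: ξ·ΔH°_rxn = 25.955 × -75.1 = -1949.2 kJ/s
Sensible, feed 70.9→25 °C: -244.92 kJ/s
Outlet flows (mol/s): A 3.045, B 51.91
Sensible, products 25→106 °C: 474.26 kJ/s
Q = ΔH = -1719.9 kJ/s = -1719.9 kW
Heat removed = 6191.6 MJ/h

Q_out = 6190 MJ/h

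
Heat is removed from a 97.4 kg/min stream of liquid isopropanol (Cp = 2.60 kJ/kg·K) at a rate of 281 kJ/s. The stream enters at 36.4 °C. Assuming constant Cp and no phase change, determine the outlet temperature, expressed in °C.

T_out = -30.2 °C

Q = 281 kJ/s = 16860 kJ/min
ΔT = Q/(ṁ·Cp) = 16860/(97.4×2.60) = 66.577 K
T_out = 36.4 − 66.577 = -30.177 °C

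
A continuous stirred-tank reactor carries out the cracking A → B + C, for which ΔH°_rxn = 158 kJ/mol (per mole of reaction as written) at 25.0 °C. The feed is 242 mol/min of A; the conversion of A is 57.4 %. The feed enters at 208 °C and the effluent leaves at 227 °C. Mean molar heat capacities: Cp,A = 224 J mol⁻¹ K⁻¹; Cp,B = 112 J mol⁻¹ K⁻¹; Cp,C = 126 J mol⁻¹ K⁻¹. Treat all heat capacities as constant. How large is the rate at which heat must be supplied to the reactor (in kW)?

Extent of reaction ξ = 0.574 × 242 = 138.91 mol/min
Reaction term: ξ·ΔH°_rxn = 138.91 × 158 = 21947 kJ/min
Sensible, feed 208→25 °C: -9920.1 kJ/min
Outlet flows (mol/min): A 103.09, B 138.91, C 138.91
Sensible, products 25→227 °C: 11343 kJ/min
Q = ΔH = 23370 kJ/min = 389.5 kW
Heat supplied = 389.5 kW

Q_in = 390 kW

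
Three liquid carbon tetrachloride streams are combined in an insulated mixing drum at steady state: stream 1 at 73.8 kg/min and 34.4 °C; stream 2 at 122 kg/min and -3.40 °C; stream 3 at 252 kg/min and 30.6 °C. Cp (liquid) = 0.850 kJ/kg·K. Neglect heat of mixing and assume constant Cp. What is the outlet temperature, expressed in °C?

T_out = 22.0 °C

Adiabatic, steady state ⇒ Σ ṁᵢCp,ᵢ(T_out − Tᵢ) = 0
T_out = Σ ṁᵢCp,ᵢTᵢ / Σ ṁᵢCp,ᵢ
      = 8359.9 / 380.63 = 21.963 °C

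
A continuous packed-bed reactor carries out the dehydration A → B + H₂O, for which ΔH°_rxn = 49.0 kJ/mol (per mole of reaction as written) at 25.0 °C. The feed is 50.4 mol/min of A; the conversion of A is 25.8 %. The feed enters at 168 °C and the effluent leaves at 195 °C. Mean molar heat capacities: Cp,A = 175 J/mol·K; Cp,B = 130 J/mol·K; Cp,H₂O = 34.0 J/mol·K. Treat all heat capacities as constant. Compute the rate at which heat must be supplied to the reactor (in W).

Q_in = 14200 W

Extent of reaction ξ = 0.258 × 50.4 = 13.003 mol/min
Reaction term: ξ·ΔH°_rxn = 13.003 × 49.0 = 637.16 kJ/min
Sensible, feed 168→25 °C: -1261.3 kJ/min
Outlet flows (mol/min): A 37.397, B 13.003, H₂O 13.003
Sensible, products 25→195 °C: 1475.1 kJ/min
Q = ΔH = 850.98 kJ/min = 14.183 kW
Heat supplied = 14183 W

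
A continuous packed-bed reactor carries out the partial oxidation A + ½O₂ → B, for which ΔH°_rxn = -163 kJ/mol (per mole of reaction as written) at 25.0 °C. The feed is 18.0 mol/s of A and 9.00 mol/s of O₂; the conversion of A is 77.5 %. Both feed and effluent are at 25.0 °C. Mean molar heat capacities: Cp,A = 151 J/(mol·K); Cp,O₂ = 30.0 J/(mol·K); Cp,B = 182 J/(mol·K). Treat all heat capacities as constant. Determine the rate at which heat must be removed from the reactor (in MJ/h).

Extent of reaction ξ = 0.775 × 18.0 = 13.95 mol/s
Reaction term: ξ·ΔH°_rxn = 13.95 × -163 = -2273.9 kJ/s
Q = ΔH = -2273.9 kJ/s = -2273.9 kW
Heat removed = 8185.9 MJ/h

Q_out = 8190 MJ/h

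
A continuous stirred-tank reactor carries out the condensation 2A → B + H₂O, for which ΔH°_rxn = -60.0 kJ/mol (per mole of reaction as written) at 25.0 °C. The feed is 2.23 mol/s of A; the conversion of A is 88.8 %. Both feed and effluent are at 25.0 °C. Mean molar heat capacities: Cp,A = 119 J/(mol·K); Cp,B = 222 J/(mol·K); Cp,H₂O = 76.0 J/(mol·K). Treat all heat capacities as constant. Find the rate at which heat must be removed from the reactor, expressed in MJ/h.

Q_out = 214 MJ/h

Extent of reaction ξ = 0.888 × 2.23 / 2 = 0.99012 mol/s
Reaction term: ξ·ΔH°_rxn = 0.99012 × -60.0 = -59.407 kJ/s
Q = ΔH = -59.407 kJ/s = -59.407 kW
Heat removed = 213.87 MJ/h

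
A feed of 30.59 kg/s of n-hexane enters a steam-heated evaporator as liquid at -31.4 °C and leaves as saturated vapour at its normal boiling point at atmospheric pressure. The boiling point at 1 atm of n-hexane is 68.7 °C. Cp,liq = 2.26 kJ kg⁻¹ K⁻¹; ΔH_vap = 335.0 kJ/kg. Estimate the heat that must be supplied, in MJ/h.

liquid -31.4→68.7 °C: 226.23 kJ/kg
vaporisation at 68.7 °C: 335 kJ/kg
Δh = 226.23 + 335 = 561.23 kJ/kg
Q = ṁ·Δh = 30.59 kg/s × 561.23 kJ/kg = 17168 kJ/s
|Q| = 17168 kW = 61804 MJ/h

Q = 61800 MJ/h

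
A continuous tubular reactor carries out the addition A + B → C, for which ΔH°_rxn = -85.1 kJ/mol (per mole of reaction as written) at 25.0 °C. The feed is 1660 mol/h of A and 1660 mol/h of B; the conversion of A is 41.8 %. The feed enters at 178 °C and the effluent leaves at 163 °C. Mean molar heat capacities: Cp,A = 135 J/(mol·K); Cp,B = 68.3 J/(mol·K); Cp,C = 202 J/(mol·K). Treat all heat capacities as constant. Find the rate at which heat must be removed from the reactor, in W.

Extent of reaction ξ = 0.418 × 1660 = 693.88 mol/h
Reaction term: ξ·ΔH°_rxn = 693.88 × -85.1 = -59049 kJ/h
Sensible, feed 178→25 °C: -51634 kJ/h
Outlet flows (mol/h): A 966.12, B 966.12, C 693.88
Sensible, products 25→163 °C: 46447 kJ/h
Q = ΔH = -64236 kJ/h = -17.843 kW
Heat removed = 17843 W

Q_out = 17800 W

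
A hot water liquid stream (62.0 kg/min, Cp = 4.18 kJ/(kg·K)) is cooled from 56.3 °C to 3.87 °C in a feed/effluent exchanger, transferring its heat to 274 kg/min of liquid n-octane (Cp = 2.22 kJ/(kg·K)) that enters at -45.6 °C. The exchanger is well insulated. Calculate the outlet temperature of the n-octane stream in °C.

T_c,out = -23.3 °C

Heat released by hot stream: Q = 62.0 × 4.18 × (56.3 − 3.87) = 13588 kJ/min
Energy balance on cold side (adiabatic exchanger): Q = ṁ_c·Cp_c·(T_c,out − T_c,in)
T_c,out = -45.6 + 13588/(274 × 2.22) = -23.262 °C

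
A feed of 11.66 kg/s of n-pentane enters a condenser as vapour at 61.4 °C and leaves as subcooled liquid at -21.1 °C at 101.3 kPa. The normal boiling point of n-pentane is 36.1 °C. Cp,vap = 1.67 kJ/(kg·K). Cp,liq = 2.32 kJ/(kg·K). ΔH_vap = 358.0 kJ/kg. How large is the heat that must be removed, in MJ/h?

Q_c = 22400 MJ/h

vapour 61.4→36.1 °C: -42.251 kJ/kg
condensation at 36.1 °C: -358 kJ/kg
liquid 36.1→-21.1 °C: -132.7 kJ/kg
Δh = -42.251 + -358 + -132.7 = -532.96 kJ/kg
Q = ṁ·Δh = 11.66 kg/s × -532.96 kJ/kg = -6214.3 kJ/s
|Q| = 6214.3 kW = 22371 MJ/h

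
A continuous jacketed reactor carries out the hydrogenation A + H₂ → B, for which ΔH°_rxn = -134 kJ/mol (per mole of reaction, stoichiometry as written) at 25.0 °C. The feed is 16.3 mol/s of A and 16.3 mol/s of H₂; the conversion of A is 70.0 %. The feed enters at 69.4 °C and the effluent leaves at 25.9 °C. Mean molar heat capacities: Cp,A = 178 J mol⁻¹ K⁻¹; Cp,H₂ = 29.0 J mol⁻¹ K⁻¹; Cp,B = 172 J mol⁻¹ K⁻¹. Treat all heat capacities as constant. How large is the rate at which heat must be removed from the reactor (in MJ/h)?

Q_out = 6030 MJ/h

Extent of reaction ξ = 0.700 × 16.3 = 11.41 mol/s
Reaction term: ξ·ΔH°_rxn = 11.41 × -134 = -1528.9 kJ/s
Sensible, feed 69.4→25 °C: -149.81 kJ/s
Outlet flows (mol/s): A 4.89, H₂ 4.89, B 11.41
Sensible, products 25→25.9 °C: 2.6773 kJ/s
Q = ΔH = -1676.1 kJ/s = -1676.1 kW
Heat removed = 6033.9 MJ/h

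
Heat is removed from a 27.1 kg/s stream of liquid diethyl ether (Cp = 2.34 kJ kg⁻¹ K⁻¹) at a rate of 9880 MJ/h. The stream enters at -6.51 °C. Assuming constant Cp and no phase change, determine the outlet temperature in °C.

Q = 9880 MJ/h = 2744.4 kJ/s
ΔT = Q/(ṁ·Cp) = 2744.4/(27.1×2.34) = 43.278 K
T_out = -6.51 − 43.278 = -49.788 °C

T_out = -49.8 °C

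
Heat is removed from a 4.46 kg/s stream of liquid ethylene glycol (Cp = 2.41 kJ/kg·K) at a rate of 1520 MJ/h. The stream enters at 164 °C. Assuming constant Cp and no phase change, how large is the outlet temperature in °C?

Q = 1520 MJ/h = 422.22 kJ/s
ΔT = Q/(ṁ·Cp) = 422.22/(4.46×2.41) = 39.282 K
T_out = 164 − 39.282 = 124.72 °C

T_out = 125 °C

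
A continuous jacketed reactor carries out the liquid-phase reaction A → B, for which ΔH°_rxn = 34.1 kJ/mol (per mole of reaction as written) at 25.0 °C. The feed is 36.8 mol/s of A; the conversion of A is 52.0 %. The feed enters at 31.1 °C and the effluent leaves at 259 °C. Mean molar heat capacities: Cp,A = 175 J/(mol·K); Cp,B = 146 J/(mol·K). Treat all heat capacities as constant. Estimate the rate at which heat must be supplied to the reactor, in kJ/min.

Extent of reaction ξ = 0.520 × 36.8 = 19.136 mol/s
Reaction term: ξ·ΔH°_rxn = 19.136 × 34.1 = 652.54 kJ/s
Sensible, feed 31.1→25 °C: -39.284 kJ/s
Outlet flows (mol/s): A 17.664, B 19.136
Sensible, products 25→259 °C: 1377.1 kJ/s
Q = ΔH = 1990.4 kJ/s = 1990.4 kW
Heat supplied = 119420 kJ/min

Q_in = 119000 kJ/min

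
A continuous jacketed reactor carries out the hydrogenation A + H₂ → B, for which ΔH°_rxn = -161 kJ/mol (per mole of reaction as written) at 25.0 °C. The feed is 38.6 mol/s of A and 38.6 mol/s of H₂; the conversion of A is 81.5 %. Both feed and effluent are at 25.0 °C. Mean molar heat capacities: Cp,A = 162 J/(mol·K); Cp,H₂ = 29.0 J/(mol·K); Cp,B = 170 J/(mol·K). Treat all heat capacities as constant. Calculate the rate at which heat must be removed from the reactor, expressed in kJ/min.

Extent of reaction ξ = 0.815 × 38.6 = 31.459 mol/s
Reaction term: ξ·ΔH°_rxn = 31.459 × -161 = -5064.9 kJ/s
Q = ΔH = -5064.9 kJ/s = -5064.9 kW
Heat removed = 303890 kJ/min

Q_out = 304000 kJ/min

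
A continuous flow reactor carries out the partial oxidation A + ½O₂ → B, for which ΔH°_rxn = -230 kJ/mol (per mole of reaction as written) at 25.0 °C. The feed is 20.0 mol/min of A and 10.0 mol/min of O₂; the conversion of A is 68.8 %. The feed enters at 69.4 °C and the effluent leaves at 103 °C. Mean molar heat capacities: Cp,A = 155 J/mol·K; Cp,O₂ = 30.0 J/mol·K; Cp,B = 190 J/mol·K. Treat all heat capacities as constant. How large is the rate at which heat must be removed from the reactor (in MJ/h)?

Q_out = 182 MJ/h

Extent of reaction ξ = 0.688 × 20.0 = 13.76 mol/min
Reaction term: ξ·ΔH°_rxn = 13.76 × -230 = -3164.8 kJ/min
Sensible, feed 69.4→25 °C: -150.96 kJ/min
Outlet flows (mol/min): A 6.24, O₂ 3.12, B 13.76
Sensible, products 25→103 °C: 286.67 kJ/min
Q = ΔH = -3029.1 kJ/min = -50.485 kW
Heat removed = 181.75 MJ/h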